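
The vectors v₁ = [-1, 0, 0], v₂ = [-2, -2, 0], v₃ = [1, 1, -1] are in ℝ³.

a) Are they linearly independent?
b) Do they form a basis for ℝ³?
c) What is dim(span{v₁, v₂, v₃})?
Yes independent, yes basis, dim = 3

Stack v₁, v₂, v₃ as rows of a 3×3 matrix.
[[-1, 0, 0]; [-2, -2, 0]; [1, 1, -1]] is already lower triangular with nonzero diagonal entries (-1, -2, -1), so its determinant is the product of the diagonal entries, det = (-1)·(-2)·(-1) = -2 ≠ 0, and the rows are linearly independent.
Three linearly independent vectors in ℝ³ form a basis for ℝ³, so dim(span{v₁,v₂,v₃}) = 3.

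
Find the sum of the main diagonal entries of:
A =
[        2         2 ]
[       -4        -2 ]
tr(A) = 2 - 2 = 0

The trace of a square matrix is the sum of its diagonal entries.
Diagonal entries of A: A[0][0] = 2, A[1][1] = -2.
tr(A) = 2 - 2 = 0.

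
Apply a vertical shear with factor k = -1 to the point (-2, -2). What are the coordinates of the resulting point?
(-2, 0)

Shear matrix for vertical shear with factor k = -1:
[[1, 0], [-1, 1]]
Result: (-2, -2) → (-2, 0)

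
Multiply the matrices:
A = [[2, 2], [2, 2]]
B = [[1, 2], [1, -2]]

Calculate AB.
[[4, 0], [4, 0]]

Each entry (i,j) of AB = sum over k of A[i][k]*B[k][j].
(AB)[0][0] = (2)*(1) + (2)*(1) = 4
(AB)[0][1] = (2)*(2) + (2)*(-2) = 0
(AB)[1][0] = (2)*(1) + (2)*(1) = 4
(AB)[1][1] = (2)*(2) + (2)*(-2) = 0
AB = [[4, 0], [4, 0]]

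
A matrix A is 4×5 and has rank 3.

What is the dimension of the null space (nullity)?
2

The rank-nullity theorem for an m×n matrix states:
rank(A) + nullity(A) = n (the number of columns).
Here n = 5 and rank(A) = 3, so nullity(A) = 5 - 3 = 2.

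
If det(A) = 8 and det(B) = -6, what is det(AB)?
-48

Use the multiplicative property of determinants: det(AB) = det(A)*det(B).
det(AB) = (8)*(-6) = -48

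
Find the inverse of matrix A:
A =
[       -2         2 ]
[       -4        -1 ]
det(A) = 10
A⁻¹ =
[    -1/10      -1/5 ]
[      2/5      -1/5 ]

For a 2×2 matrix A = [[a, b], [c, d]] with det(A) ≠ 0, A⁻¹ = (1/det(A)) * [[d, -b], [-c, a]].
det(A) = (-2)*(-1) - (2)*(-4) = 2 + 8 = 10.
A⁻¹ = (1/10) * [[-1, -2], [4, -2]].
Dividing each entry by 10 and reducing:
A⁻¹ =
[    -1/10      -1/5 ]
[      2/5      -1/5 ]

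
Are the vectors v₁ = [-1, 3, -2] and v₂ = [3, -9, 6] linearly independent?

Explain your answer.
No, linearly dependent (v₂ = -3·v₁)

Check whether there is a scalar k with v₂ = k·v₁.
Comparing components, k = -3 satisfies -3·[-1, 3, -2] = [3, -9, 6].
Since v₂ is a scalar multiple of v₁, the two vectors are linearly dependent.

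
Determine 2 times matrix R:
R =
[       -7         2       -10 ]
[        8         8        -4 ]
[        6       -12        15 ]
2R =
[      -14         4       -20 ]
[       16        16        -8 ]
[       12       -24        30 ]

Scalar multiplication is elementwise: (2R)[i][j] = 2 * R[i][j].
  (2R)[0][0] = 2 * (-7) = -14
  (2R)[0][1] = 2 * (2) = 4
  (2R)[0][2] = 2 * (-10) = -20
  (2R)[1][0] = 2 * (8) = 16
  (2R)[1][1] = 2 * (8) = 16
  (2R)[1][2] = 2 * (-4) = -8
  (2R)[2][0] = 2 * (6) = 12
  (2R)[2][1] = 2 * (-12) = -24
  (2R)[2][2] = 2 * (15) = 30
2R =
[      -14         4       -20 ]
[       16        16        -8 ]
[       12       -24        30 ]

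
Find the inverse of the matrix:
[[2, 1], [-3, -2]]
[[2, 1], [-3, -2]]

For [[a,b],[c,d]], inverse = (1/det)·[[d,-b],[-c,a]]
det = 2·-2 - 1·-3 = -1
Inverse = (1/-1)·[[-2, -1], [3, 2]]
        = [[2, 1], [-3, -2]]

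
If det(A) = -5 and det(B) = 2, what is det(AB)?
-10

Use the multiplicative property of determinants: det(AB) = det(A)*det(B).
det(AB) = (-5)*(2) = -10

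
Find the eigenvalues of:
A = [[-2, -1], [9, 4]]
λ = 1, 1

Solve det(A - λI) = 0. For a 2×2 matrix this is λ² - (trace)λ + det = 0.
trace(A) = -2 + 4 = 2.
det(A) = (-2)*(4) - (-1)*(9) = -8 + 9 = 1.
Characteristic equation: λ² - (2)λ + (1) = 0.
Discriminant: (2)² - 4*(1) = 4 - 4 = 0.
Roots: λ = (2 ± √0) / 2 = 1, 1.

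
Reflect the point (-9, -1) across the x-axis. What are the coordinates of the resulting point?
(-9, 1)

Reflection across x-axis: (-9, -1) → (-9, 1)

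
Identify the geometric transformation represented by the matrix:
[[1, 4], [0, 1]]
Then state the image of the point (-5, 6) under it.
horizontal shear with factor 4; image of (-5, 6) is (19, 6)

The matrix [[1, k], [0, 1]] sends (x, y) to (x + 4y, y), leaving the y-coordinate fixed: a horizontal shear.
The matrix [[1, 4], [0, 1]] represents: horizontal shear with factor 4.
Applying it to (-5, 6): [1·-5 + 4·6, 0·-5 + 1·6] = (19, 6).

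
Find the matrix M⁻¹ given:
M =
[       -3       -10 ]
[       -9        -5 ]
det(M) = -75
M⁻¹ =
[     1/15     -2/15 ]
[    -3/25      1/25 ]

For a 2×2 matrix M = [[a, b], [c, d]] with det(M) ≠ 0, M⁻¹ = (1/det(M)) * [[d, -b], [-c, a]].
det(M) = (-3)*(-5) - (-10)*(-9) = 15 - 90 = -75.
M⁻¹ = (1/-75) * [[-5, 10], [9, -3]].
Dividing each entry by -75 and reducing:
M⁻¹ =
[     1/15     -2/15 ]
[    -3/25      1/25 ]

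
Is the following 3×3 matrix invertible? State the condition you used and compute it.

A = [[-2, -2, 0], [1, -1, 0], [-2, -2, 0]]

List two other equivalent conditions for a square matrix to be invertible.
No, not invertible; det(A) = 0 (two rows are equal, so the rows are linearly dependent). Equivalent conditions (failing for this A): rank(A) < 3; Ax = 0 has non-trivial solutions; 0 is an eigenvalue; the columns are linearly dependent.

To check invertibility, compute det(A).
In this matrix, row 0 and the last row are identical, so one row is a scalar multiple of another and the rows are linearly dependent.
A matrix with linearly dependent rows has det = 0 and is not invertible.
Equivalent failed conditions:
- rank(A) < 3.
- Ax = 0 has non-trivial solutions.
- 0 is an eigenvalue.
- The columns are linearly dependent.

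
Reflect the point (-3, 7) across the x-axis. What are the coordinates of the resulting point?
(-3, -7)

Reflection across x-axis: (-3, 7) → (-3, -7)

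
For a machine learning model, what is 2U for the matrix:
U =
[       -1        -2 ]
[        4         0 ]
2U =
[       -2        -4 ]
[        8         0 ]

Scalar multiplication is elementwise: (2U)[i][j] = 2 * U[i][j].
  (2U)[0][0] = 2 * (-1) = -2
  (2U)[0][1] = 2 * (-2) = -4
  (2U)[1][0] = 2 * (4) = 8
  (2U)[1][1] = 2 * (0) = 0
2U =
[       -2        -4 ]
[        8         0 ]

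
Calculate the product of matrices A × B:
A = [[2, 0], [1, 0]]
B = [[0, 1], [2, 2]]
[[0, 2], [0, 1]]

Matrix multiplication:
C[0][0] = 2×0 + 0×2 = 0
C[0][1] = 2×1 + 0×2 = 2
C[1][0] = 1×0 + 0×2 = 0
C[1][1] = 1×1 + 0×2 = 1
Result: [[0, 2], [0, 1]]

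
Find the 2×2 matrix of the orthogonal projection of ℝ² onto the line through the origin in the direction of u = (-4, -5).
[[16/41, 20/41], [20/41, 25/41]]

The orthogonal projection onto the line spanned by a nonzero vector u = (a, b) has matrix P = (u uᵀ) / (uᵀ u) = (1/(a² + b²)) · [[a², ab], [ab, b²]].
Here u = (-4, -5), so a² + b² = 16 + 25 = 41.
P = (1/41) · [[16, 20], [20, 25]] = [[16/41, 20/41], [20/41, 25/41]].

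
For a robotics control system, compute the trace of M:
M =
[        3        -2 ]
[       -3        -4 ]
tr(M) = 3 - 4 = -1

The trace of a square matrix is the sum of its diagonal entries.
Diagonal entries of M: M[0][0] = 3, M[1][1] = -4.
tr(M) = 3 - 4 = -1.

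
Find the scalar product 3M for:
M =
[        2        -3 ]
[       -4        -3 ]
3M =
[        6        -9 ]
[      -12        -9 ]

Scalar multiplication is elementwise: (3M)[i][j] = 3 * M[i][j].
  (3M)[0][0] = 3 * (2) = 6
  (3M)[0][1] = 3 * (-3) = -9
  (3M)[1][0] = 3 * (-4) = -12
  (3M)[1][1] = 3 * (-3) = -9
3M =
[        6        -9 ]
[      -12        -9 ]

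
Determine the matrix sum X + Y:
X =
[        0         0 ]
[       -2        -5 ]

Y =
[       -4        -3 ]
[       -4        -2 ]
X + Y =
[       -4        -3 ]
[       -6        -7 ]

Matrix addition is elementwise: (X+Y)[i][j] = X[i][j] + Y[i][j].
  (X+Y)[0][0] = (0) + (-4) = -4
  (X+Y)[0][1] = (0) + (-3) = -3
  (X+Y)[1][0] = (-2) + (-4) = -6
  (X+Y)[1][1] = (-5) + (-2) = -7
X + Y =
[       -4        -3 ]
[       -6        -7 ]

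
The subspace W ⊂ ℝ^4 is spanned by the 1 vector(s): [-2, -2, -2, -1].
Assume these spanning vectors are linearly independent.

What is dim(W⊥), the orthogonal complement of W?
dim(W⊥) = 3

For any subspace W of ℝ^n, dim(W) + dim(W⊥) = n (the whole-space dimension).
Here the given 1 vectors are linearly independent, so dim(W) = 1.
Thus dim(W⊥) = n - dim(W) = 4 - 1 = 3.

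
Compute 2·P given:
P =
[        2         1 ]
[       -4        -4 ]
2P =
[        4         2 ]
[       -8        -8 ]

Scalar multiplication is elementwise: (2P)[i][j] = 2 * P[i][j].
  (2P)[0][0] = 2 * (2) = 4
  (2P)[0][1] = 2 * (1) = 2
  (2P)[1][0] = 2 * (-4) = -8
  (2P)[1][1] = 2 * (-4) = -8
2P =
[        4         2 ]
[       -8        -8 ]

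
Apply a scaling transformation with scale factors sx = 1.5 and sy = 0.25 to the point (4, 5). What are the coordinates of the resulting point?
(6.0, 1.25)

Scaling matrix:
[[1.50, 0], [0, 0.25]]
Result: (4 × 1.5, 5 × 0.25) = (6.0, 1.25)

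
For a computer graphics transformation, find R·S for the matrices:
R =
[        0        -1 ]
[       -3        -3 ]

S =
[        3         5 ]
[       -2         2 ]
RS =
[        2        -2 ]
[       -3       -21 ]

Matrix multiplication: (RS)[i][j] = sum over k of R[i][k] * S[k][j].
  (RS)[0][0] = (0)*(3) + (-1)*(-2) = 2
  (RS)[0][1] = (0)*(5) + (-1)*(2) = -2
  (RS)[1][0] = (-3)*(3) + (-3)*(-2) = -3
  (RS)[1][1] = (-3)*(5) + (-3)*(2) = -21
RS =
[        2        -2 ]
[       -3       -21 ]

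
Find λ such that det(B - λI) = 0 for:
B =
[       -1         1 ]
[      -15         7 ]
λ = 2, 4

Solve det(B - λI) = 0. For a 2×2 matrix the characteristic equation is λ² - (trace)λ + det = 0.
trace(B) = a + d = -1 + 7 = 6.
det(B) = a*d - b*c = (-1)*(7) - (1)*(-15) = -7 + 15 = 8.
Characteristic equation: λ² - (6)λ + (8) = 0.
Discriminant = (6)² - 4*(8) = 36 - 32 = 4.
λ = (6 ± √4) / 2 = (6 ± 2) / 2 = 2, 4.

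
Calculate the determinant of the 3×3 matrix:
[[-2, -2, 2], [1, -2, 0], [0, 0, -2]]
-12

Expansion along first row:
det = -2·det([[-2,0],[0,-2]]) - -2·det([[1,0],[0,-2]]) + 2·det([[1,-2],[0,0]])
    = -2·(-2·-2 - 0·0) - -2·(1·-2 - 0·0) + 2·(1·0 - -2·0)
    = -2·4 - -2·-2 + 2·0
    = -8 + -4 + 0 = -12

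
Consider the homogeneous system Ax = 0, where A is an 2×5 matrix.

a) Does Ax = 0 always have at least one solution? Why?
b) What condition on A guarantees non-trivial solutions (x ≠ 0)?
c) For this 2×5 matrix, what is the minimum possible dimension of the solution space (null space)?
a) Yes, x = 0 is always a solution. b) When A has linearly dependent columns (rank < n). c) Minimum nullity = 3.

a) x = 0 satisfies A·0 = 0, so the zero vector is always a solution.
b) Non-trivial solutions exist iff the columns of A are linearly dependent, equivalently rank(A) < n (the number of columns).
c) By rank-nullity, rank(A) + nullity(A) = n = 5. Since A has only 2 rows, rank(A) ≤ 2, so nullity(A) ≥ 5 - 2 = 3.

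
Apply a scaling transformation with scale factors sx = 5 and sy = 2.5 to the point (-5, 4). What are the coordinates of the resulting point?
(-25, 10.0)

Scaling matrix:
[[5, 0], [0, 2.50]]
Result: (-5 × 5, 4 × 2.5) = (-25, 10.0)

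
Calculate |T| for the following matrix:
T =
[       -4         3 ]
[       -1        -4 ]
det(T) = 19

For a 2×2 matrix [[a, b], [c, d]], det = a*d - b*c.
det(T) = (-4)*(-4) - (3)*(-1) = 16 + 3 = 19.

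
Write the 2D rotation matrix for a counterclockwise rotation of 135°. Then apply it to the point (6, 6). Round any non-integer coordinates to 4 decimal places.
R = [[-√2/2, -√2/2], [√2/2, -√2/2]]; R·(6, 6) = (-8.4853, 0.0000)

Rotation matrix formula: R(θ) = [[cos θ, -sin θ], [sin θ, cos θ]]
For θ = 135°:
cos(135°) = -√2/2
sin(135°) = √2/2
R = [[-√2/2, -√2/2], [√2/2, -√2/2]]
Apply to (6, 6): [-√2/2·6 + (-√2/2)·6, √2/2·6 + -√2/2·6] = (-8.4853, 0.0000)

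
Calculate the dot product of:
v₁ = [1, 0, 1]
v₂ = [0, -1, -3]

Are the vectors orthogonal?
-3, No

The dot product is the sum of products of corresponding components.
v₁·v₂ = (1)*(0) + (0)*(-1) + (1)*(-3) = 0 + 0 - 3 = -3.
Two vectors are orthogonal iff their dot product is 0; here the dot product is -3, so the vectors are not orthogonal.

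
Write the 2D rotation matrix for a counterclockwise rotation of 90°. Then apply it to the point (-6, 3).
R = [[0, -1], [1, 0]]; R·(-6, 3) = (-3, -6)

Rotation matrix formula: R(θ) = [[cos θ, -sin θ], [sin θ, cos θ]]
For θ = 90°:
cos(90°) = 0
sin(90°) = 1
R = [[0, -1], [1, 0]]
Apply to (-6, 3): [0·-6 + (-1)·3, 1·-6 + 0·3] = (-3, -6)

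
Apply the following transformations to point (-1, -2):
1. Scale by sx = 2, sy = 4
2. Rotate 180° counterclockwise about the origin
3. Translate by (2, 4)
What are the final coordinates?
(4, 12)

Step 1: Scale → (-2, -8)
Step 2: Rotate 180° → (2, 8)
Step 3: Translate → (4, 12)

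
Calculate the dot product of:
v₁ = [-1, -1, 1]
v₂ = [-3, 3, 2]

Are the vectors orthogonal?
2, No

The dot product is the sum of products of corresponding components.
v₁·v₂ = (-1)*(-3) + (-1)*(3) + (1)*(2) = 3 - 3 + 2 = 2.
Two vectors are orthogonal iff their dot product is 0; here the dot product is 2, so the vectors are not orthogonal.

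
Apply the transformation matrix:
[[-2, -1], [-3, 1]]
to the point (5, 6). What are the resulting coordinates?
(-16, -9)

Matrix multiplication:
[[-2, -1], [-3, 1]] × [5, 6]ᵀ
= [-2×5 + -1×6, -3×5 + 1×6]ᵀ
= [-16.0000, -9.0000]ᵀ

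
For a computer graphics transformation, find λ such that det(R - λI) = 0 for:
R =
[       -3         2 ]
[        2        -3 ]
λ = -5, -1

Solve det(R - λI) = 0. For a 2×2 matrix the characteristic equation is λ² - (trace)λ + det = 0.
trace(R) = a + d = -3 - 3 = -6.
det(R) = a*d - b*c = (-3)*(-3) - (2)*(2) = 9 - 4 = 5.
Characteristic equation: λ² - (-6)λ + (5) = 0.
Discriminant = (-6)² - 4*(5) = 36 - 20 = 16.
λ = (-6 ± √16) / 2 = (-6 ± 4) / 2 = -5, -1.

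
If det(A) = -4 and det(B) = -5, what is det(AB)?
20

Use the multiplicative property of determinants: det(AB) = det(A)*det(B).
det(AB) = (-4)*(-5) = 20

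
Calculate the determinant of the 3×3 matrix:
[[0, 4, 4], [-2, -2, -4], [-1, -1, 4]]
48

Expansion along first row:
det = 0·det([[-2,-4],[-1,4]]) - 4·det([[-2,-4],[-1,4]]) + 4·det([[-2,-2],[-1,-1]])
    = 0·(-2·4 - -4·-1) - 4·(-2·4 - -4·-1) + 4·(-2·-1 - -2·-1)
    = 0·-12 - 4·-12 + 4·0
    = 0 + 48 + 0 = 48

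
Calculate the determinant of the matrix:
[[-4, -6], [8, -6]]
72

For a 2×2 matrix [[a, b], [c, d]], det = ad - bc
det = (-4)(-6) - (-6)(8) = 24 - -48 = 72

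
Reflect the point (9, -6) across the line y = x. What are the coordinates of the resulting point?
(-6, 9)

Reflection across line y = x: (9, -6) → (-6, 9)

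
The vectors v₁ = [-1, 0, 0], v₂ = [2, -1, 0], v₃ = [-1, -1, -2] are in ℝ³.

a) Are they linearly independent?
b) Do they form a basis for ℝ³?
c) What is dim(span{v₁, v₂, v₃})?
Yes independent, yes basis, dim = 3

Stack v₁, v₂, v₃ as rows of a 3×3 matrix.
[[-1, 0, 0]; [2, -1, 0]; [-1, -1, -2]] is already lower triangular with nonzero diagonal entries (-1, -1, -2), so its determinant is the product of the diagonal entries, det = (-1)·(-1)·(-2) = -2 ≠ 0, and the rows are linearly independent.
Three linearly independent vectors in ℝ³ form a basis for ℝ³, so dim(span{v₁,v₂,v₃}) = 3.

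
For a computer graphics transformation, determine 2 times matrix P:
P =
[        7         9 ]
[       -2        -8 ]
2P =
[       14        18 ]
[       -4       -16 ]

Scalar multiplication is elementwise: (2P)[i][j] = 2 * P[i][j].
  (2P)[0][0] = 2 * (7) = 14
  (2P)[0][1] = 2 * (9) = 18
  (2P)[1][0] = 2 * (-2) = -4
  (2P)[1][1] = 2 * (-8) = -16
2P =
[       14        18 ]
[       -4       -16 ]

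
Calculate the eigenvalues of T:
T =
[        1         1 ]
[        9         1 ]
λ = -2, 4

Solve det(T - λI) = 0. For a 2×2 matrix the characteristic equation is λ² - (trace)λ + det = 0.
trace(T) = a + d = 1 + 1 = 2.
det(T) = a*d - b*c = (1)*(1) - (1)*(9) = 1 - 9 = -8.
Characteristic equation: λ² - (2)λ + (-8) = 0.
Discriminant = (2)² - 4*(-8) = 4 + 32 = 36.
λ = (2 ± √36) / 2 = (2 ± 6) / 2 = -2, 4.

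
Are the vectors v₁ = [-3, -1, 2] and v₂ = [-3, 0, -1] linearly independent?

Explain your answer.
Yes, linearly independent

Two vectors are linearly dependent iff one is a scalar multiple of the other.
No single scalar k satisfies v₂ = k·v₁ (the ratios of corresponding entries disagree), so v₁ and v₂ are linearly independent.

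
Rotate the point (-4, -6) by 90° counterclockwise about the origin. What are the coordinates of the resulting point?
(6, -4)

Rotation matrix R(θ) = [[cos θ, -sin θ], [sin θ, cos θ]]; for θ = 90°:
R = [[0, -1], [1, 0]]
Result: R × [-4, -6]ᵀ = [0·-4 + (-1)·-6, 1·-4 + (0)·-6]ᵀ = (6, -4)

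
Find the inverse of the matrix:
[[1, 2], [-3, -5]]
[[-5, -2], [3, 1]]

For [[a,b],[c,d]], inverse = (1/det)·[[d,-b],[-c,a]]
det = 1·-5 - 2·-3 = 1
Inverse = (1/1)·[[-5, -2], [3, 1]]
        = [[-5, -2], [3, 1]]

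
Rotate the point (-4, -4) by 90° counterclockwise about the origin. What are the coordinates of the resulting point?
(4, -4)

Rotation matrix R(θ) = [[cos θ, -sin θ], [sin θ, cos θ]]; for θ = 90°:
R = [[0, -1], [1, 0]]
Result: R × [-4, -4]ᵀ = [0·-4 + (-1)·-4, 1·-4 + (0)·-4]ᵀ = (4, -4)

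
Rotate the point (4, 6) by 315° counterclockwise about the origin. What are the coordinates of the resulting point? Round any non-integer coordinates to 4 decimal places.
(7.0711, 1.4142)

Rotation matrix R(θ) = [[cos θ, -sin θ], [sin θ, cos θ]]; for θ = 315°:
R = [[√2/2, √2/2], [-√2/2, √2/2]]
Result: R × [4, 6]ᵀ = [√2/2·4 + (√2/2)·6, -√2/2·4 + (√2/2)·6]ᵀ = (7.0711, 1.4142)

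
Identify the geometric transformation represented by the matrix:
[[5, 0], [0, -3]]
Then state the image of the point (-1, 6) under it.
non-uniform scaling by (5, -3); image of (-1, 6) is (-5, -18)

This is diagonal with distinct entries, so it scales the x-axis by 5 and the y-axis by -3.
The matrix [[5, 0], [0, -3]] represents: non-uniform scaling by (5, -3).
Applying it to (-1, 6): [5·-1 + 0·6, 0·-1 + -3·6] = (-5, -18).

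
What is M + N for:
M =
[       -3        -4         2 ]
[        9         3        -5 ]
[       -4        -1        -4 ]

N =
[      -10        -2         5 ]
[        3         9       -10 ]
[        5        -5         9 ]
M + N =
[      -13        -6         7 ]
[       12        12       -15 ]
[        1        -6         5 ]

Matrix addition is elementwise: (M+N)[i][j] = M[i][j] + N[i][j].
  (M+N)[0][0] = (-3) + (-10) = -13
  (M+N)[0][1] = (-4) + (-2) = -6
  (M+N)[0][2] = (2) + (5) = 7
  (M+N)[1][0] = (9) + (3) = 12
  (M+N)[1][1] = (3) + (9) = 12
  (M+N)[1][2] = (-5) + (-10) = -15
  (M+N)[2][0] = (-4) + (5) = 1
  (M+N)[2][1] = (-1) + (-5) = -6
  (M+N)[2][2] = (-4) + (9) = 5
M + N =
[      -13        -6         7 ]
[       12        12       -15 ]
[        1        -6         5 ]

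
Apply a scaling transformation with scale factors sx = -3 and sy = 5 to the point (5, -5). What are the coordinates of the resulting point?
(-15, -25)

Scaling matrix:
[[-3, 0], [0, 5]]
Result: (5 × -3, -5 × 5) = (-15, -25)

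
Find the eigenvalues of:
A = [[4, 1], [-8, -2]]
λ = 0, 2

Solve det(A - λI) = 0. For a 2×2 matrix this is λ² - (trace)λ + det = 0.
trace(A) = 4 - 2 = 2.
det(A) = (4)*(-2) - (1)*(-8) = -8 + 8 = 0.
Characteristic equation: λ² - (2)λ + (0) = 0.
Discriminant: (2)² - 4*(0) = 4 - 0 = 4.
Roots: λ = (2 ± √4) / 2 = 0, 2.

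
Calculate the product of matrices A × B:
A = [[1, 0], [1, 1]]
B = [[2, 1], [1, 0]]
[[2, 1], [3, 1]]

Matrix multiplication:
C[0][0] = 1×2 + 0×1 = 2
C[0][1] = 1×1 + 0×0 = 1
C[1][0] = 1×2 + 1×1 = 3
C[1][1] = 1×1 + 1×0 = 1
Result: [[2, 1], [3, 1]]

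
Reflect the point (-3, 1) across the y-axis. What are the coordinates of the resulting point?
(3, 1)

Reflection across y-axis: (-3, 1) → (3, 1)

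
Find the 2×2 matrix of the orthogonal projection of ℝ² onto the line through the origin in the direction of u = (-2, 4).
[[1/5, -2/5], [-2/5, 4/5]]

The orthogonal projection onto the line spanned by a nonzero vector u = (a, b) has matrix P = (u uᵀ) / (uᵀ u) = (1/(a² + b²)) · [[a², ab], [ab, b²]].
Here u = (-2, 4), so a² + b² = 4 + 16 = 20.
P = (1/20) · [[4, -8], [-8, 16]] = [[1/5, -2/5], [-2/5, 4/5]].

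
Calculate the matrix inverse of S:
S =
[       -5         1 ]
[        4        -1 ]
det(S) = 1
S⁻¹ =
[       -1        -1 ]
[       -4        -5 ]

For a 2×2 matrix S = [[a, b], [c, d]] with det(S) ≠ 0, S⁻¹ = (1/det(S)) * [[d, -b], [-c, a]].
det(S) = (-5)*(-1) - (1)*(4) = 5 - 4 = 1.
S⁻¹ = (1/1) * [[-1, -1], [-4, -5]].
Dividing each entry by 1 and reducing:
S⁻¹ =
[       -1        -1 ]
[       -4        -5 ]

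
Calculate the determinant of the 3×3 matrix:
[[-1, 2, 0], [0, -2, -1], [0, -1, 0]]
1

Expansion along first row:
det = -1·det([[-2,-1],[-1,0]]) - 2·det([[0,-1],[0,0]]) + 0·det([[0,-2],[0,-1]])
    = -1·(-2·0 - -1·-1) - 2·(0·0 - -1·0) + 0·(0·-1 - -2·0)
    = -1·-1 - 2·0 + 0·0
    = 1 + 0 + 0 = 1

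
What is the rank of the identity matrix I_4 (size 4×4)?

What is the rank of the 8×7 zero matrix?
rank(I_4) = 4, rank(0) = 0

The identity I_4 has 4 columns that are the standard basis vectors e_1, …, e_4. These are linearly independent, so all 4 columns are pivots and rank(I_4) = 4.
The 8×7 zero matrix has every entry zero, so every row is the zero row and there are no pivots; rank(0) = 0.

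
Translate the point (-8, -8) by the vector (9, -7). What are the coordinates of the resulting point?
(1, -15)

Translation by (9, -7):
x' = -8 + 9 = 1
y' = -8 + -7 = -15
Homogeneous matrix: [[1, 0, 9], [0, 1, -7], [0, 0, 1]]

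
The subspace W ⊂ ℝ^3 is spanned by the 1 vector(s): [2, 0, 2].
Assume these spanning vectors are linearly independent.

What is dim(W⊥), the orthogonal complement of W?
dim(W⊥) = 2

For any subspace W of ℝ^n, dim(W) + dim(W⊥) = n (the whole-space dimension).
Here the given 1 vectors are linearly independent, so dim(W) = 1.
Thus dim(W⊥) = n - dim(W) = 3 - 1 = 2.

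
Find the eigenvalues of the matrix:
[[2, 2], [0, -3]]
λ = -3 and λ = 2

Characteristic equation: det(A - λI) = 0
λ² - (trace)λ + (det) = 0
λ² - (-1)λ + (-6) = 0
λ² + 1λ - 6 = 0
Solving: λ = -3, 2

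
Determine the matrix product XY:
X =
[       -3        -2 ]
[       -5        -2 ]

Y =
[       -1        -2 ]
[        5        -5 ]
XY =
[       -7        16 ]
[       -5        20 ]

Matrix multiplication: (XY)[i][j] = sum over k of X[i][k] * Y[k][j].
  (XY)[0][0] = (-3)*(-1) + (-2)*(5) = -7
  (XY)[0][1] = (-3)*(-2) + (-2)*(-5) = 16
  (XY)[1][0] = (-5)*(-1) + (-2)*(5) = -5
  (XY)[1][1] = (-5)*(-2) + (-2)*(-5) = 20
XY =
[       -7        16 ]
[       -5        20 ]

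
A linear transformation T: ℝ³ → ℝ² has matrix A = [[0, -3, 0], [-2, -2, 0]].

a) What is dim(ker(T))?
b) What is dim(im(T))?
dim(ker) = 1, dim(im) = 2

The two rows are not scalar multiples of one another (no single k satisfies row 2 = k × row 1), so they are linearly independent.
Thus rank(A) = 2.
dim(im(T)) = rank(A) = 2.
By the rank-nullity theorem applied to T: ℝ³ → ℝ², rank(A) + nullity(A) = 3 (the domain dimension), so dim(ker(T)) = 3 - 2 = 1.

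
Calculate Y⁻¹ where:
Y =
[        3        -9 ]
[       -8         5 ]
det(Y) = -57
Y⁻¹ =
[    -5/57     -3/19 ]
[    -8/57     -1/19 ]

For a 2×2 matrix Y = [[a, b], [c, d]] with det(Y) ≠ 0, Y⁻¹ = (1/det(Y)) * [[d, -b], [-c, a]].
det(Y) = (3)*(5) - (-9)*(-8) = 15 - 72 = -57.
Y⁻¹ = (1/-57) * [[5, 9], [8, 3]].
Dividing each entry by -57 and reducing:
Y⁻¹ =
[    -5/57     -3/19 ]
[    -8/57     -1/19 ]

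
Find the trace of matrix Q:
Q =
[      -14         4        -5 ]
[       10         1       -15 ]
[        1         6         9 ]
tr(Q) = -14 + 1 + 9 = -4

The trace of a square matrix is the sum of its diagonal entries.
Diagonal entries of Q: Q[0][0] = -14, Q[1][1] = 1, Q[2][2] = 9.
tr(Q) = -14 + 1 + 9 = -4.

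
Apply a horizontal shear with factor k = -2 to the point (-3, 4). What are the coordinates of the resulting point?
(-11, 4)

Shear matrix for horizontal shear with factor k = -2:
[[1, -2], [0, 1]]
Result: (-3, 4) → (-11, 4)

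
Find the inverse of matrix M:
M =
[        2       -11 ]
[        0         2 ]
det(M) = 4
M⁻¹ =
[      1/2      11/4 ]
[        0       1/2 ]

For a 2×2 matrix M = [[a, b], [c, d]] with det(M) ≠ 0, M⁻¹ = (1/det(M)) * [[d, -b], [-c, a]].
det(M) = (2)*(2) - (-11)*(0) = 4 - 0 = 4.
M⁻¹ = (1/4) * [[2, 11], [0, 2]].
Dividing each entry by 4 and reducing:
M⁻¹ =
[      1/2      11/4 ]
[        0       1/2 ]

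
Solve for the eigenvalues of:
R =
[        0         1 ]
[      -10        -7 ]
λ = -5, -2

Solve det(R - λI) = 0. For a 2×2 matrix the characteristic equation is λ² - (trace)λ + det = 0.
trace(R) = a + d = 0 - 7 = -7.
det(R) = a*d - b*c = (0)*(-7) - (1)*(-10) = 0 + 10 = 10.
Characteristic equation: λ² - (-7)λ + (10) = 0.
Discriminant = (-7)² - 4*(10) = 49 - 40 = 9.
λ = (-7 ± √9) / 2 = (-7 ± 3) / 2 = -5, -2.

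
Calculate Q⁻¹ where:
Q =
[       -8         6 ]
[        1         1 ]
det(Q) = -14
Q⁻¹ =
[    -1/14       3/7 ]
[     1/14       4/7 ]

For a 2×2 matrix Q = [[a, b], [c, d]] with det(Q) ≠ 0, Q⁻¹ = (1/det(Q)) * [[d, -b], [-c, a]].
det(Q) = (-8)*(1) - (6)*(1) = -8 - 6 = -14.
Q⁻¹ = (1/-14) * [[1, -6], [-1, -8]].
Dividing each entry by -14 and reducing:
Q⁻¹ =
[    -1/14       3/7 ]
[     1/14       4/7 ]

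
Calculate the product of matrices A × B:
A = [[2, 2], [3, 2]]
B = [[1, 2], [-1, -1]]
[[0, 2], [1, 4]]

Matrix multiplication:
C[0][0] = 2×1 + 2×-1 = 0
C[0][1] = 2×2 + 2×-1 = 2
C[1][0] = 3×1 + 2×-1 = 1
C[1][1] = 3×2 + 2×-1 = 4
Result: [[0, 2], [1, 4]]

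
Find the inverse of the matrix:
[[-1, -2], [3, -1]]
[[-1/7, 2/7], [-3/7, -1/7]]

For [[a,b],[c,d]], inverse = (1/det)·[[d,-b],[-c,a]]
det = -1·-1 - -2·3 = 7
Inverse = (1/7)·[[-1, 2], [-3, -1]]
        = [[-1/7, 2/7], [-3/7, -1/7]]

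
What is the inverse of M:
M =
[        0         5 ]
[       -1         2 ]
det(M) = 5
M⁻¹ =
[      2/5        -1 ]
[      1/5         0 ]

For a 2×2 matrix M = [[a, b], [c, d]] with det(M) ≠ 0, M⁻¹ = (1/det(M)) * [[d, -b], [-c, a]].
det(M) = (0)*(2) - (5)*(-1) = 0 + 5 = 5.
M⁻¹ = (1/5) * [[2, -5], [1, 0]].
Dividing each entry by 5 and reducing:
M⁻¹ =
[      2/5        -1 ]
[      1/5         0 ]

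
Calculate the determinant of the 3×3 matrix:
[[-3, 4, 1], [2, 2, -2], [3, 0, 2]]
-58

Expansion along first row:
det = -3·det([[2,-2],[0,2]]) - 4·det([[2,-2],[3,2]]) + 1·det([[2,2],[3,0]])
    = -3·(2·2 - -2·0) - 4·(2·2 - -2·3) + 1·(2·0 - 2·3)
    = -3·4 - 4·10 + 1·-6
    = -12 + -40 + -6 = -58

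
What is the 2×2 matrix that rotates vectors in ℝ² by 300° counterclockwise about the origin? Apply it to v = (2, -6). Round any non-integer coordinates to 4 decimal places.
R = [[1/2, √3/2], [-√3/2, 1/2]]; R·v = (-4.1962, -4.7321)

A counterclockwise rotation by angle θ in ℝ² has matrix R(θ) = [[cos θ, -sin θ], [sin θ, cos θ]].
For θ = 300°: cos θ = 1/2, sin θ = -√3/2.
R(300°) = [[1/2, √3/2], [-√3/2, 1/2]].
R·v = [1/2·2 + (√3/2)·-6, -√3/2·2 + 1/2·-6] = (-4.1962, -4.7321).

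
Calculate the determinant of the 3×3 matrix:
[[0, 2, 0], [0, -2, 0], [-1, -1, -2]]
0

Expansion along first row:
det = 0·det([[-2,0],[-1,-2]]) - 2·det([[0,0],[-1,-2]]) + 0·det([[0,-2],[-1,-1]])
    = 0·(-2·-2 - 0·-1) - 2·(0·-2 - 0·-1) + 0·(0·-1 - -2·-1)
    = 0·4 - 2·0 + 0·-2
    = 0 + 0 + 0 = 0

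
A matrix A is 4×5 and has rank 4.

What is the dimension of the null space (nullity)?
1

The rank-nullity theorem for an m×n matrix states:
rank(A) + nullity(A) = n (the number of columns).
Here n = 5 and rank(A) = 4, so nullity(A) = 5 - 4 = 1.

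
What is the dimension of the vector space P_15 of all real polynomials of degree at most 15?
Dimension = 16

A polynomial of degree at most 15 can be written as a₀ + a₁x + a₂x² + … + a_15x^15, with 16 free coefficients a₀, …, a_15.
The set {1, x, x², …, x^15} is a basis: it spans P_15 (every such polynomial is a linear combination of these) and is linearly independent (a polynomial is zero iff all its coefficients are zero).
Therefore dim(P_15) = 15 + 1 = 16.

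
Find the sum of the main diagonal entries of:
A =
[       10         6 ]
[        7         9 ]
tr(A) = 10 + 9 = 19

The trace of a square matrix is the sum of its diagonal entries.
Diagonal entries of A: A[0][0] = 10, A[1][1] = 9.
tr(A) = 10 + 9 = 19.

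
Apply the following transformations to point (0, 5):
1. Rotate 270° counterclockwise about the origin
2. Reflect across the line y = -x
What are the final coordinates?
(0, -5)

Step 1: Rotate 270° → (5, 0)
Step 2: Reflect across the line y = -x → (0, -5)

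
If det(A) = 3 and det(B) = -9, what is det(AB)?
-27

Use the multiplicative property of determinants: det(AB) = det(A)*det(B).
det(AB) = (3)*(-9) = -27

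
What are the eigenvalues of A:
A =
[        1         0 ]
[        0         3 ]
λ = 1, 3

Solve det(A - λI) = 0. For a 2×2 matrix the characteristic equation is λ² - (trace)λ + det = 0.
trace(A) = a + d = 1 + 3 = 4.
det(A) = a*d - b*c = (1)*(3) - (0)*(0) = 3 - 0 = 3.
Characteristic equation: λ² - (4)λ + (3) = 0.
Discriminant = (4)² - 4*(3) = 16 - 12 = 4.
λ = (4 ± √4) / 2 = (4 ± 2) / 2 = 1, 3.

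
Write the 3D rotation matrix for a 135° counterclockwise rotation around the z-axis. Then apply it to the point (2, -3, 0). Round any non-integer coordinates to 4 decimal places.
R = [[-√2/2, -√2/2, 0], [√2/2, -√2/2, 0], [0, 0, 1]]; R·(2, -3, 0) = (0.7071, 3.5355, 0.0000)

Rotation matrix for 135° around z-axis:
cos(135°) = -√2/2, sin(135°) = √2/2
R = [[-√2/2, -√2/2, 0], [√2/2, -√2/2, 0], [0, 0, 1]]
Apply to (2, -3, 0): R·[2, -3, 0]ᵀ = (0.7071, 3.5355, 0.0000)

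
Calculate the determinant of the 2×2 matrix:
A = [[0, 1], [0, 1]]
0

For A = [[a, b], [c, d]], det(A) = a*d - b*c.
det(A) = (0)*(1) - (1)*(0) = 0 - 0 = 0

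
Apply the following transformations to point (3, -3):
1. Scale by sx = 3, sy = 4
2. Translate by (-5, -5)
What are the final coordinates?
(4, -17)

Step 1: Scale (3, -3) by (sx, sy) = (3, 4) → (9, -12)
Step 2: Translate by (-5, -5) → (4, -17)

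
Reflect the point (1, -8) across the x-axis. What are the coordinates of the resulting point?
(1, 8)

Reflection across x-axis: (1, -8) → (1, 8)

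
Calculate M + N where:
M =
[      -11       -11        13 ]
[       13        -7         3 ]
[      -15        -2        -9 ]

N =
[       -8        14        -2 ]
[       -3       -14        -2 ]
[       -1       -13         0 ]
M + N =
[      -19         3        11 ]
[       10       -21         1 ]
[      -16       -15        -9 ]

Matrix addition is elementwise: (M+N)[i][j] = M[i][j] + N[i][j].
  (M+N)[0][0] = (-11) + (-8) = -19
  (M+N)[0][1] = (-11) + (14) = 3
  (M+N)[0][2] = (13) + (-2) = 11
  (M+N)[1][0] = (13) + (-3) = 10
  (M+N)[1][1] = (-7) + (-14) = -21
  (M+N)[1][2] = (3) + (-2) = 1
  (M+N)[2][0] = (-15) + (-1) = -16
  (M+N)[2][1] = (-2) + (-13) = -15
  (M+N)[2][2] = (-9) + (0) = -9
M + N =
[      -19         3        11 ]
[       10       -21         1 ]
[      -16       -15        -9 ]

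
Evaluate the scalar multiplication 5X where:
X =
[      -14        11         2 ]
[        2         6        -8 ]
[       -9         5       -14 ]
5X =
[      -70        55        10 ]
[       10        30       -40 ]
[      -45        25       -70 ]

Scalar multiplication is elementwise: (5X)[i][j] = 5 * X[i][j].
  (5X)[0][0] = 5 * (-14) = -70
  (5X)[0][1] = 5 * (11) = 55
  (5X)[0][2] = 5 * (2) = 10
  (5X)[1][0] = 5 * (2) = 10
  (5X)[1][1] = 5 * (6) = 30
  (5X)[1][2] = 5 * (-8) = -40
  (5X)[2][0] = 5 * (-9) = -45
  (5X)[2][1] = 5 * (5) = 25
  (5X)[2][2] = 5 * (-14) = -70
5X =
[      -70        55        10 ]
[       10        30       -40 ]
[      -45        25       -70 ]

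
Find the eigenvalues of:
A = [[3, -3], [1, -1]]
λ = 0, 2

Solve det(A - λI) = 0. For a 2×2 matrix this is λ² - (trace)λ + det = 0.
trace(A) = 3 - 1 = 2.
det(A) = (3)*(-1) - (-3)*(1) = -3 + 3 = 0.
Characteristic equation: λ² - (2)λ + (0) = 0.
Discriminant: (2)² - 4*(0) = 4 - 0 = 4.
Roots: λ = (2 ± √4) / 2 = 0, 2.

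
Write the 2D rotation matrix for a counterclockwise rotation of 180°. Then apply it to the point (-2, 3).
R = [[-1, 0], [0, -1]]; R·(-2, 3) = (2, -3)

Rotation matrix formula: R(θ) = [[cos θ, -sin θ], [sin θ, cos θ]]
For θ = 180°:
cos(180°) = -1
sin(180°) = 0
R = [[-1, 0], [0, -1]]
Apply to (-2, 3): [-1·-2 + (0)·3, 0·-2 + -1·3] = (2, -3)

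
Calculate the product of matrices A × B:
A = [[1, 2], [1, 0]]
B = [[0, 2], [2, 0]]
[[4, 2], [0, 2]]

Matrix multiplication:
C[0][0] = 1×0 + 2×2 = 4
C[0][1] = 1×2 + 2×0 = 2
C[1][0] = 1×0 + 0×2 = 0
C[1][1] = 1×2 + 0×0 = 2
Result: [[4, 2], [0, 2]]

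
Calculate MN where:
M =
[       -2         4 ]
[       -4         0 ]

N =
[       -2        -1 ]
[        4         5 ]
MN =
[       20        22 ]
[        8         4 ]

Matrix multiplication: (MN)[i][j] = sum over k of M[i][k] * N[k][j].
  (MN)[0][0] = (-2)*(-2) + (4)*(4) = 20
  (MN)[0][1] = (-2)*(-1) + (4)*(5) = 22
  (MN)[1][0] = (-4)*(-2) + (0)*(4) = 8
  (MN)[1][1] = (-4)*(-1) + (0)*(5) = 4
MN =
[       20        22 ]
[        8         4 ]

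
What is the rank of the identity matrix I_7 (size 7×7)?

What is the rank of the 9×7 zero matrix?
rank(I_7) = 7, rank(0) = 0

The identity I_7 has 7 columns that are the standard basis vectors e_1, …, e_7. These are linearly independent, so all 7 columns are pivots and rank(I_7) = 7.
The 9×7 zero matrix has every entry zero, so every row is the zero row and there are no pivots; rank(0) = 0.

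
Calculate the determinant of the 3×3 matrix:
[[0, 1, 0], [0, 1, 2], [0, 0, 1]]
0

Expansion along first row:
det = 0·det([[1,2],[0,1]]) - 1·det([[0,2],[0,1]]) + 0·det([[0,1],[0,0]])
    = 0·(1·1 - 2·0) - 1·(0·1 - 2·0) + 0·(0·0 - 1·0)
    = 0·1 - 1·0 + 0·0
    = 0 + 0 + 0 = 0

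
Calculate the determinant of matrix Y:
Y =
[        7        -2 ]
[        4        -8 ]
det(Y) = -48

For a 2×2 matrix [[a, b], [c, d]], det = a*d - b*c.
det(Y) = (7)*(-8) - (-2)*(4) = -56 + 8 = -48.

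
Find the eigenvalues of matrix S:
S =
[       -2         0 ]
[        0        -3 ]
λ = -3, -2

Solve det(S - λI) = 0. For a 2×2 matrix the characteristic equation is λ² - (trace)λ + det = 0.
trace(S) = a + d = -2 - 3 = -5.
det(S) = a*d - b*c = (-2)*(-3) - (0)*(0) = 6 - 0 = 6.
Characteristic equation: λ² - (-5)λ + (6) = 0.
Discriminant = (-5)² - 4*(6) = 25 - 24 = 1.
λ = (-5 ± √1) / 2 = (-5 ± 1) / 2 = -3, -2.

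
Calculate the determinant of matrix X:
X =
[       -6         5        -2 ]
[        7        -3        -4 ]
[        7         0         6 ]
det(X) = -284

Expand along row 0 (cofactor expansion): det(X) = a*(e*i - f*h) - b*(d*i - f*g) + c*(d*h - e*g), where the 3×3 is [[a, b, c], [d, e, f], [g, h, i]].
Minor M_00 = (-3)*(6) - (-4)*(0) = -18 - 0 = -18.
Minor M_01 = (7)*(6) - (-4)*(7) = 42 + 28 = 70.
Minor M_02 = (7)*(0) - (-3)*(7) = 0 + 21 = 21.
det(X) = (-6)*(-18) - (5)*(70) + (-2)*(21) = 108 - 350 - 42 = -284.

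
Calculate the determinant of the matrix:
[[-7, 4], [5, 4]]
-48

For a 2×2 matrix [[a, b], [c, d]], det = ad - bc
det = (-7)(4) - (4)(5) = -28 - 20 = -48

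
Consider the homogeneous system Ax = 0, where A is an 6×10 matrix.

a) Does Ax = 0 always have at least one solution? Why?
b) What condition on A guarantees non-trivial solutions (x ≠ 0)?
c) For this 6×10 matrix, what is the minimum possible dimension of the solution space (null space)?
a) Yes, x = 0 is always a solution. b) When A has linearly dependent columns (rank < n). c) Minimum nullity = 4.

a) x = 0 satisfies A·0 = 0, so the zero vector is always a solution.
b) Non-trivial solutions exist iff the columns of A are linearly dependent, equivalently rank(A) < n (the number of columns).
c) By rank-nullity, rank(A) + nullity(A) = n = 10. Since A has only 6 rows, rank(A) ≤ 6, so nullity(A) ≥ 10 - 6 = 4.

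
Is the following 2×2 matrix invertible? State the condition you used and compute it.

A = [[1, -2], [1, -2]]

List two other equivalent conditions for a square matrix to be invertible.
No, not invertible; det(A) = 0 (two rows are equal, so the rows are linearly dependent). Equivalent conditions (failing for this A): rank(A) < 2; Ax = 0 has non-trivial solutions; 0 is an eigenvalue; the columns are linearly dependent.

To check invertibility, compute det(A).
In this matrix, row 0 and the last row are identical, so one row is a scalar multiple of another and the rows are linearly dependent.
A matrix with linearly dependent rows has det = 0 and is not invertible.
Equivalent failed conditions:
- rank(A) < 2.
- Ax = 0 has non-trivial solutions.
- 0 is an eigenvalue.
- The columns are linearly dependent.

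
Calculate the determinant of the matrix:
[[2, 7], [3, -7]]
-35

For a 2×2 matrix [[a, b], [c, d]], det = ad - bc
det = (2)(-7) - (7)(3) = -14 - 21 = -35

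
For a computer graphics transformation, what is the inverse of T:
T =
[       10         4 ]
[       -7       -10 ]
det(T) = -72
T⁻¹ =
[     5/36      1/18 ]
[    -7/72     -5/36 ]

For a 2×2 matrix T = [[a, b], [c, d]] with det(T) ≠ 0, T⁻¹ = (1/det(T)) * [[d, -b], [-c, a]].
det(T) = (10)*(-10) - (4)*(-7) = -100 + 28 = -72.
T⁻¹ = (1/-72) * [[-10, -4], [7, 10]].
Dividing each entry by -72 and reducing:
T⁻¹ =
[     5/36      1/18 ]
[    -7/72     -5/36 ]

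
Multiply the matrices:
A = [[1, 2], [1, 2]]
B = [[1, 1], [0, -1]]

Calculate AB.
[[1, -1], [1, -1]]

Each entry (i,j) of AB = sum over k of A[i][k]*B[k][j].
(AB)[0][0] = (1)*(1) + (2)*(0) = 1
(AB)[0][1] = (1)*(1) + (2)*(-1) = -1
(AB)[1][0] = (1)*(1) + (2)*(0) = 1
(AB)[1][1] = (1)*(1) + (2)*(-1) = -1
AB = [[1, -1], [1, -1]]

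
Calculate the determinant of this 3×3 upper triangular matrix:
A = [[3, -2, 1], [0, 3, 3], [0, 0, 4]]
36

The determinant of a triangular matrix is the product of its diagonal entries (the off-diagonal entries above the diagonal do not affect it).
det(A) = (3) * (3) * (4) = 36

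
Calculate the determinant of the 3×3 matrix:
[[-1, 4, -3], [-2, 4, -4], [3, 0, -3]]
-24

Expansion along first row:
det = -1·det([[4,-4],[0,-3]]) - 4·det([[-2,-4],[3,-3]]) + -3·det([[-2,4],[3,0]])
    = -1·(4·-3 - -4·0) - 4·(-2·-3 - -4·3) + -3·(-2·0 - 4·3)
    = -1·-12 - 4·18 + -3·-12
    = 12 + -72 + 36 = -24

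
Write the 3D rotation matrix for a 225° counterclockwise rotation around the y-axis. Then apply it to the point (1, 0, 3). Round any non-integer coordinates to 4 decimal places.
R = [[-√2/2, 0, -√2/2], [0, 1, 0], [√2/2, 0, -√2/2]]; R·(1, 0, 3) = (-2.8284, 0.0000, -1.4142)

Rotation matrix for 225° around y-axis:
cos(225°) = -√2/2, sin(225°) = -√2/2
R = [[-√2/2, 0, -√2/2], [0, 1, 0], [√2/2, 0, -√2/2]]
Apply to (1, 0, 3): R·[1, 0, 3]ᵀ = (-2.8284, 0.0000, -1.4142)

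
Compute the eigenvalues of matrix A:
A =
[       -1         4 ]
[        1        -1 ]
λ = -3, 1

Solve det(A - λI) = 0. For a 2×2 matrix the characteristic equation is λ² - (trace)λ + det = 0.
trace(A) = a + d = -1 - 1 = -2.
det(A) = a*d - b*c = (-1)*(-1) - (4)*(1) = 1 - 4 = -3.
Characteristic equation: λ² - (-2)λ + (-3) = 0.
Discriminant = (-2)² - 4*(-3) = 4 + 12 = 16.
λ = (-2 ± √16) / 2 = (-2 ± 4) / 2 = -3, 1.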